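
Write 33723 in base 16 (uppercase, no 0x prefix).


33723 = 83BB hex

83BB


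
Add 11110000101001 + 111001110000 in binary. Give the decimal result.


11110000101001 + 111001110000 = 100101010011001 = 19097

19097


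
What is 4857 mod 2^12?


4857 & 4095 = 761

761


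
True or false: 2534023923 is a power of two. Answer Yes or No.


0b10010111000010100010001011110011. Multiple bits set => No

No


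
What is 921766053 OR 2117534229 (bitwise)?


0b110110111100010000100010100101 | 0b1111110001101110000001000010101 = 0b1111110111101110000101010110101 = 2130119349

2130119349


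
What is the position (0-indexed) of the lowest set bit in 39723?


0b1001101100101011. Lowest set bit at position 0

0


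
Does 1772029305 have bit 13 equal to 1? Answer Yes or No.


0b1101001100111110000010101111001, bit 13 = 0. No

No


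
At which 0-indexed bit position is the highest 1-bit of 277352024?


0b10000100010000000111001011000. Highest set bit at position 28

28


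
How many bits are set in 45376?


0b1011000101000000 has 5 set bits

5


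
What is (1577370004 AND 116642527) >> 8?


Step 1: 1577370004 & 116642527 = 100712596
Step 2: 100712596 >> 8 = 393408

393408


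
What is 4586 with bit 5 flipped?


4586 ^ (1 << 5) = 4586 ^ 32 = 4554

4554


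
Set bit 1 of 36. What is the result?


36 | (1 << 1) = 36 | 2 = 38

38


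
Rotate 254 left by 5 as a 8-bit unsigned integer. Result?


Rotate 0b11111110 left by 5 (8-bit) = 0b11011111 = 223

223


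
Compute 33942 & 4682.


0b1000010010010110 & 0b1001001001010 = 0b10 = 2

2


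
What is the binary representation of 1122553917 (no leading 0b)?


1122553917 = 1000010111010001101000000111101 in binary

1000010111010001101000000111101


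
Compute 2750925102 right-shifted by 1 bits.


0b10100011111101111100100100101110 >> 1 = 0b1010001111110111110010010010111 = 1375462551

1375462551


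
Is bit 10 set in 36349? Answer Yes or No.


0b1000110111111101, bit 10 = 1. Yes

Yes


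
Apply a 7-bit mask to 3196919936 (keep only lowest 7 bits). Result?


3196919936 & 127 = 0

0


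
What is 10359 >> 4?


0b10100001110111 >> 4 = 0b1010000111 = 647

647


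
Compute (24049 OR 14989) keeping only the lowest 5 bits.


Step 1: 24049 | 14989 = 32765
Step 2: 32765 & 31 = 29

29


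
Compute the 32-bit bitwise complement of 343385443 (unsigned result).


~0b10100011101111010010101100011 = 0b11101011100010000101101010011100 = 3951581852 (32-bit unsigned)

3951581852


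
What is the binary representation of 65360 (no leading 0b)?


65360 = 1111111101010000 in binary

1111111101010000


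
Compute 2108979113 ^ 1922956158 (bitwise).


0b1111101101101000111011110101001 ^ 0b1110010100111011111101101111110 = 0b1111001010011000110011010111 = 254381271

254381271


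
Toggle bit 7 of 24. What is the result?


24 ^ (1 << 7) = 24 ^ 128 = 152

152


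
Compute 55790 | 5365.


0b1101100111101110 | 0b1010011110101 = 0b1101110111111111 = 56831

56831


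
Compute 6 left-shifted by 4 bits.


0b110 << 4 = 0b1100000 = 96

96


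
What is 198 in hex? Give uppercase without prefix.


198 = C6 hex

C6


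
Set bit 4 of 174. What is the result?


174 | (1 << 4) = 174 | 16 = 190

190


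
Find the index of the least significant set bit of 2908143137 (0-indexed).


0b10101101010101101011111000100001. Lowest set bit at position 0

0


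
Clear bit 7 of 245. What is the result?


245 & ~(1 << 7) = 117

117


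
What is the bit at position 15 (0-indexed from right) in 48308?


0b1011110010110100, position 15 = 1

1


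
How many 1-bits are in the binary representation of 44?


0b101100 has 3 set bits

3


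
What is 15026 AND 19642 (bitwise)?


0b11101010110010 & 0b100110010111010 = 0b100010110010 = 2226

2226


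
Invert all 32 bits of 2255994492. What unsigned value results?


2255994492 ^ 4294967295 = 2038972803

2038972803


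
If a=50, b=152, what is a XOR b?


50 ^ 152 = 170

170


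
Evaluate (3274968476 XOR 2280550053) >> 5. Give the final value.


Step 1: 3274968476 ^ 2280550053 = 1155162937
Step 2: 1155162937 >> 5 = 36098841

36098841


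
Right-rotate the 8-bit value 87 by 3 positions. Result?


Rotate 0b1010111 right by 3 (8-bit) = 0b11101010 = 234

234


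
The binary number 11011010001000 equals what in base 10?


11011010001000 in decimal = 13960

13960


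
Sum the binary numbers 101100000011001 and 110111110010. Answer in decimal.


101100000011001 + 110111110010 = 110011000001011 = 26123

26123


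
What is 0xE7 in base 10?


E7 hex = 231 decimal

231


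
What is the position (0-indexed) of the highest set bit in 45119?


0b1011000000111111. Highest set bit at position 15

15


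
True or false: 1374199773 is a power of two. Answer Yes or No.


0b1010001111010001001111111011101. Multiple bits set => No

No


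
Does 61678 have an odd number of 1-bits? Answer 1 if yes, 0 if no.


0b1111000011101110 has 10 ones => parity 0

0


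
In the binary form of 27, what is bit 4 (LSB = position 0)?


0b11011, position 4 = 1

1


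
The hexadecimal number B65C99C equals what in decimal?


B65C99C hex = 191220124 decimal

191220124


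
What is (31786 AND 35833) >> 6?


Step 1: 31786 & 35833 = 2088
Step 2: 2088 >> 6 = 32

32


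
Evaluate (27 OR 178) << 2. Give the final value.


Step 1: 27 | 178 = 187
Step 2: 187 << 2 = 748

748


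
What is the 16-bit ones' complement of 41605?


41605 ^ 65535 = 23930

23930


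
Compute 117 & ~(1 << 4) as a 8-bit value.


117 & ~(1 << 4) = 101

101


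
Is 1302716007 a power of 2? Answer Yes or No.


0b1001101101001011101111001100111. Multiple bits set => No

No


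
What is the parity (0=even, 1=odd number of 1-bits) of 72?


0b1001000 has 2 ones => parity 0

0


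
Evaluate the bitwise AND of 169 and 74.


0b10101001 & 0b1001010 = 0b1000 = 8

8


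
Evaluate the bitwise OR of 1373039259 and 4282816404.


0b1010001110101101110101010011011 | 0b11111111010001101001011110010100 = 0b11111111110101101111111110011111 = 4292280223

4292280223


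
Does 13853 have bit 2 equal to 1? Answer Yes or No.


0b11011000011101, bit 2 = 1. Yes

Yes


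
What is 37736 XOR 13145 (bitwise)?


0b1001001101101000 ^ 0b11001101011001 = 0b1010000000110001 = 41009

41009


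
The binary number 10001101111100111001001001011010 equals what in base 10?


10001101111100111001001001011010 in decimal = 2381550170

2381550170


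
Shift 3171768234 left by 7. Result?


0b10111101000011010101011110101010 << 7 = 0b101111010000110101010111101010100000000 = 405986333952

405986333952


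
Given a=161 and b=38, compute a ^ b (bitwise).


161 ^ 38 = 135

135


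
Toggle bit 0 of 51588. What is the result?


51588 ^ (1 << 0) = 51588 ^ 1 = 51589

51589


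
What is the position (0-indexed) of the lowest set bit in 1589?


0b11000110101. Lowest set bit at position 0

0


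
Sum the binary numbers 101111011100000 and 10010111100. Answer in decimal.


101111011100000 + 10010111100 = 110001110011100 = 25500

25500


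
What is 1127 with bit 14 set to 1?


1127 | (1 << 14) = 1127 | 16384 = 17511

17511


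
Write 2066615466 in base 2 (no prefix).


2066615466 = 1111011001011100000110010101010 in binary

1111011001011100000110010101010


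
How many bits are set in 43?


0b101011 has 4 set bits

4


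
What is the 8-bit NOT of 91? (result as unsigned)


~0b1011011 = 0b10100100 = 164 (8-bit unsigned)

164


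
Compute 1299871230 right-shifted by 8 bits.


0b1001101011110100111010111111110 >> 8 = 0b10011010111101001110101 = 5077621

5077621


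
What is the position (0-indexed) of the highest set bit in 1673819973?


0b1100011110001000111011101000101. Highest set bit at position 30

30


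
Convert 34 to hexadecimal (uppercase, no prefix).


34 = 22 hex

22


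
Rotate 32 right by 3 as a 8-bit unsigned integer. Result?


Rotate 0b100000 right by 3 (8-bit) = 0b100 = 4

4


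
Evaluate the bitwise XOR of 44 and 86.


0b101100 ^ 0b1010110 = 0b1111010 = 122

122


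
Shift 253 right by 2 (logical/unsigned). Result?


0b11111101 >> 2 = 0b111111 = 63

63


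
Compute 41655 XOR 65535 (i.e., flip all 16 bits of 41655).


41655 ^ 65535 = 23880

23880


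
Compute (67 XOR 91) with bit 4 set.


Step 1: 67 ^ 91 = 24
Step 2: 24 | (1 << 4) = 24 | 16 = 24

24


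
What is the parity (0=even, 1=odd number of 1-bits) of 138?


0b10001010 has 3 ones => parity 1

1


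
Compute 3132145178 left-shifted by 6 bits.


0b10111010101100001011111000011010 << 6 = 0b10111010101100001011111000011010000000 = 200457291392

200457291392


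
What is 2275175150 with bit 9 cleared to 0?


2275175150 & ~(1 << 9) = 2275174638

2275174638


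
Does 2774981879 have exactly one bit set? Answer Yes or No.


0b10100101011001101101110011110111. Multiple bits set => No

No


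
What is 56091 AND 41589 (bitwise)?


0b1101101100011011 & 0b1010001001110101 = 0b1000001000010001 = 33297

33297


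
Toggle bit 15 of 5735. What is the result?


5735 ^ (1 << 15) = 5735 ^ 32768 = 38503

38503


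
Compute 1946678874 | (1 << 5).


1946678874 | (1 << 5) = 1946678874 | 32 = 1946678906

1946678906


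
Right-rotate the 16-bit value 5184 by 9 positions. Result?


Rotate 0b1010001000000 right by 9 (16-bit) = 0b10000000001010 = 8202

8202


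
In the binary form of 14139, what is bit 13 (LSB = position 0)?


0b11011100111011, position 13 = 1

1


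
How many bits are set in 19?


0b10011 has 3 set bits

3


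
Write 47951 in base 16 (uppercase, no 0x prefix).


47951 = BB4F hex

BB4F


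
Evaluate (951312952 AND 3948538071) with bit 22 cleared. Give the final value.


Step 1: 951312952 & 3948538071 = 672260112
Step 2: 672260112 & ~(1 << 22) = 672260112

672260112


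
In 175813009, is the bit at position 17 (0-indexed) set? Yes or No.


0b1010011110101011000110010001, bit 17 = 1. Yes

Yes


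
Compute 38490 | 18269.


0b1001011001011010 | 0b100011101011101 = 0b1101011101011111 = 55135

55135


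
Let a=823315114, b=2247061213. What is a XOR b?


823315114 ^ 2247061213 = 3036521591

3036521591


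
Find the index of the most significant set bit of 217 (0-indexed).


0b11011001. Highest set bit at position 7

7


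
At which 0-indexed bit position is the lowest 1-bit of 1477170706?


0b1011000000010111101011000010010. Lowest set bit at position 1

1


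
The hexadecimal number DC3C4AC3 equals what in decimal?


DC3C4AC3 hex = 3694938819 decimal

3694938819


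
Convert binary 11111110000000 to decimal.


11111110000000 in decimal = 16256

16256


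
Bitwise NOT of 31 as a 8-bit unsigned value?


~0b11111 = 0b11100000 = 224 (8-bit unsigned)

224


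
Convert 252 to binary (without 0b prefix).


252 = 11111100 in binary

11111100


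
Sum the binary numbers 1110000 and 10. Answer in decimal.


1110000 + 10 = 1110010 = 114

114


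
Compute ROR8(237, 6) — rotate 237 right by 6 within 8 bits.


Rotate 0b11101101 right by 6 (8-bit) = 0b10110111 = 183

183


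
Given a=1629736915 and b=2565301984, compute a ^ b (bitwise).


1629736915 ^ 2565301984 = 4190415155

4190415155


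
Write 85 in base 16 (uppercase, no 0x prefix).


85 = 55 hex

55


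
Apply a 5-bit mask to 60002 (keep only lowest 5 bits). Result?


60002 & 31 = 2

2


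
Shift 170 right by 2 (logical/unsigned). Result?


0b10101010 >> 2 = 0b101010 = 42

42


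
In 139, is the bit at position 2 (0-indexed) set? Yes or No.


0b10001011, bit 2 = 0. No

No


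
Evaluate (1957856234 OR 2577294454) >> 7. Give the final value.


Step 1: 1957856234 | 2577294454 = 4257146878
Step 2: 4257146878 >> 7 = 33258959

33258959


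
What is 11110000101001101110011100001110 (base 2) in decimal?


11110000101001101110011100001110 in decimal = 4037469966

4037469966


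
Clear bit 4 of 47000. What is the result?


47000 & ~(1 << 4) = 46984

46984


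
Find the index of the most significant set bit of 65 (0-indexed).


0b1000001. Highest set bit at position 6

6


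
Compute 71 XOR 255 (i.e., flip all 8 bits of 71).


71 ^ 255 = 184

184


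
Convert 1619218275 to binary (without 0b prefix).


1619218275 = 1100000100000110100111101100011 in binary

1100000100000110100111101100011


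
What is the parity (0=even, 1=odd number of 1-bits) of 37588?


0b1001001011010100 has 7 ones => parity 1

1


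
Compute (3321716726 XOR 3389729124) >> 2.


Step 1: 3321716726 ^ 3389729124 = 267810450
Step 2: 267810450 >> 2 = 66952612

66952612


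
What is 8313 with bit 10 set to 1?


8313 | (1 << 10) = 8313 | 1024 = 9337

9337


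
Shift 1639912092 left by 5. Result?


0b1100001101111110001001010011100 << 5 = 0b110000110111111000100101001110000000 = 52477186944

52477186944


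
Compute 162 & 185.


0b10100010 & 0b10111001 = 0b10100000 = 160

160


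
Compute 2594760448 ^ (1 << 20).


2594760448 ^ (1 << 20) = 2594760448 ^ 1048576 = 2595809024

2595809024


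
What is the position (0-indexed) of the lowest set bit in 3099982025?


0b10111000110001011111100011001001. Lowest set bit at position 0

0


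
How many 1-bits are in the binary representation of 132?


0b10000100 has 2 set bits

2


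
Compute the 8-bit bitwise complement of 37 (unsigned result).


~0b100101 = 0b11011010 = 218 (8-bit unsigned)

218


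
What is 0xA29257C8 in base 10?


A29257C8 hex = 2727499720 decimal

2727499720


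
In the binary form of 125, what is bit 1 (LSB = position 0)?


0b1111101, position 1 = 0

0


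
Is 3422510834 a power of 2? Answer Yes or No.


0b11001011111111110101111011110010. Multiple bits set => No

No


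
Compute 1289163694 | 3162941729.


0b1001100110101110001001110101110 | 0b10111100100001101010100100100001 = 0b11111100110101111011101110101111 = 4241996719

4241996719


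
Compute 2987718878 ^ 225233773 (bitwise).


0b10110010000101001111100011011110 ^ 0b1101011011001100101101101101 = 0b10111111011110000011001110110011 = 3212325811

3212325811


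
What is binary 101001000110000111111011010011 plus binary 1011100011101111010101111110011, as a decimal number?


101001000110000111111011010011 + 1011100011101111010101111110011 = 10000101100100000010101011000110 = 2240817862

2240817862


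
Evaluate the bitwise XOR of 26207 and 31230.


0b110011001011111 ^ 0b111100111111110 = 0b1111110100001 = 8097

8097


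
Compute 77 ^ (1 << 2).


77 ^ (1 << 2) = 77 ^ 4 = 73

73


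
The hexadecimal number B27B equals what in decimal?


B27B hex = 45691 decimal

45691


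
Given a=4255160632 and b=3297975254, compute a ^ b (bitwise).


4255160632 ^ 3297975254 = 959677166

959677166


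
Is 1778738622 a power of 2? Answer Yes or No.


0b1101010000001010110010110111110. Multiple bits set => No

No


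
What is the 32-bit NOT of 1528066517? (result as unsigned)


~0b1011011000101000111000111010101 = 0b10100100111010111000111000101010 = 2766900778 (32-bit unsigned)

2766900778


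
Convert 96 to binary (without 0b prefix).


96 = 1100000 in binary

1100000


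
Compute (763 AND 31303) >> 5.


Step 1: 763 & 31303 = 579
Step 2: 579 >> 5 = 18

18


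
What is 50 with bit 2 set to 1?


50 | (1 << 2) = 50 | 4 = 54

54


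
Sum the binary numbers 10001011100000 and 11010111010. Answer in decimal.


10001011100000 + 11010111010 = 10100110011010 = 10650

10650


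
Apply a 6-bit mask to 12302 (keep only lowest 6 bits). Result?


12302 & 63 = 14

14


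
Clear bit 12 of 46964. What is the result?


46964 & ~(1 << 12) = 42868

42868


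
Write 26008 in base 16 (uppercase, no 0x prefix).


26008 = 6598 hex

6598


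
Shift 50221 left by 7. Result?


0b1100010000101101 << 7 = 0b11000100001011010000000 = 6428288

6428288


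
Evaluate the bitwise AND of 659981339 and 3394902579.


0b100111010101101000010000011011 & 0b11001010010110100001101000110011 = 0b10010100100000000000010011 = 38928403

38928403


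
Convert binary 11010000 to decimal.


11010000 in decimal = 208

208


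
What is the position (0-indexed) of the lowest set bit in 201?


0b11001001. Lowest set bit at position 0

0


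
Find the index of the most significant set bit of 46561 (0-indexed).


0b1011010111100001. Highest set bit at position 15

15


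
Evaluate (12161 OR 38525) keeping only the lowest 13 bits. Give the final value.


Step 1: 12161 | 38525 = 49149
Step 2: 49149 & 8191 = 8189

8189


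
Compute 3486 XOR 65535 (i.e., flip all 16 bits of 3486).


3486 ^ 65535 = 62049

62049


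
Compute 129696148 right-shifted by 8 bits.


0b111101110110000000110010100 >> 8 = 0b1111011101100000001 = 506625

506625


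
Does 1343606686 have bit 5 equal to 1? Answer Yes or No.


0b1010000000101011100111110011110, bit 5 = 0. No

No


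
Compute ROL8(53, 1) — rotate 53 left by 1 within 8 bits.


Rotate 0b110101 left by 1 (8-bit) = 0b1101010 = 106

106


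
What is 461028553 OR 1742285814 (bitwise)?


0b11011011110101011110011001001 | 0b1100111110110010010101111110110 = 0b1111111111110111011111111111111 = 2147205119

2147205119


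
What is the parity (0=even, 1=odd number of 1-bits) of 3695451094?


0b11011100010001000001101111010110 has 16 ones => parity 0

0


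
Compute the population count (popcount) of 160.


0b10100000 has 2 set bits

2


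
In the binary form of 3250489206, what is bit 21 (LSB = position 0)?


0b11000001101111101000011101110110, position 21 = 1

1


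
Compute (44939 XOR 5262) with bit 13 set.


Step 1: 44939 ^ 5262 = 47877
Step 2: 47877 | (1 << 13) = 47877 | 8192 = 47877

47877


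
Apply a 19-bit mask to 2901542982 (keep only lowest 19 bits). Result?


2901542982 & 524287 = 133190

133190


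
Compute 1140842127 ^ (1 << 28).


1140842127 ^ (1 << 28) = 1140842127 ^ 268435456 = 1409277583

1409277583


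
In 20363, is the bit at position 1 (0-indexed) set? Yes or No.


0b100111110001011, bit 1 = 1. Yes

Yes


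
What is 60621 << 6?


0b1110110011001101 << 6 = 0b1110110011001101000000 = 3879744

3879744


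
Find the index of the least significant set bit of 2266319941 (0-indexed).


0b10000111000101010100110001000101. Lowest set bit at position 0

0


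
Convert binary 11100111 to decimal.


11100111 in decimal = 231

231


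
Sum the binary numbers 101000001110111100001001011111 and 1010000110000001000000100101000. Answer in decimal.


101000001110111100001001011111 + 1010000110000001000000100101000 = 1111000111111000100001110000111 = 2029798279

2029798279


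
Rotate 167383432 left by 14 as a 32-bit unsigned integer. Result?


Rotate 0b1001111110100001000110001000 left by 14 (32-bit) = 0b10000100011000100000001001111110 = 2221015678

2221015678


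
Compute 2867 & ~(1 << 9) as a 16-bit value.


2867 & ~(1 << 9) = 2355

2355


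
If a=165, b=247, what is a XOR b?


165 ^ 247 = 82

82


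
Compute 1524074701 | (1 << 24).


1524074701 | (1 << 24) = 1524074701 | 16777216 = 1540851917

1540851917


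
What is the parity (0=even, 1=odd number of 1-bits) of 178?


0b10110010 has 4 ones => parity 0

0


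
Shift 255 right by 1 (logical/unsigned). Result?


0b11111111 >> 1 = 0b1111111 = 127

127


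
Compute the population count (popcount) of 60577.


0b1110110010100001 has 8 set bits

8


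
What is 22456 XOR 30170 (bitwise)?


0b101011110111000 ^ 0b111010111011010 = 0b10001001100010 = 8802

8802


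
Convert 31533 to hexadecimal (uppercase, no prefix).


31533 = 7B2D hex

7B2D


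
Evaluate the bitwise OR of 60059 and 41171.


0b1110101010011011 | 0b1010000011010011 = 0b1110101011011011 = 60123

60123


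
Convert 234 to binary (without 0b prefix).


234 = 11101010 in binary

11101010


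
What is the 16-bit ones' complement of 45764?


45764 ^ 65535 = 19771

19771


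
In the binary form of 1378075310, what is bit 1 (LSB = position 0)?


0b1010010001000111100001010101110, position 1 = 1

1


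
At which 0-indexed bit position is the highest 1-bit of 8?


0b1000. Highest set bit at position 3

3


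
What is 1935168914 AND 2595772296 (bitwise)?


0b1110011010110000101010110010010 & 0b10011010101110000101011110001000 = 0b10010000110000101010110000000 = 303584640

303584640


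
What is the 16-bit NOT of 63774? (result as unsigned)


~0b1111100100011110 = 0b11011100001 = 1761 (16-bit unsigned)

1761


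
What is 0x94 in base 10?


94 hex = 148 decimal

148


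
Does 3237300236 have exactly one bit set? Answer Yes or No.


0b11000000111101010100100000001100. Multiple bits set => No

No


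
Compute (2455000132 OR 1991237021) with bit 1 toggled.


Step 1: 2455000132 | 1991237021 = 4143963613
Step 2: 4143963613 ^ (1 << 1) = 4143963613 ^ 2 = 4143963615

4143963615


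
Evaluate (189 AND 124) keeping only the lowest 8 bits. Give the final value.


Step 1: 189 & 124 = 60
Step 2: 60 & 255 = 60

60


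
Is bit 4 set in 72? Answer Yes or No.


0b1001000, bit 4 = 0. No

No


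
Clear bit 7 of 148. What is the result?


148 & ~(1 << 7) = 20

20


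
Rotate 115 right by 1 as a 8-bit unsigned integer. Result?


Rotate 0b1110011 right by 1 (8-bit) = 0b10111001 = 185

185


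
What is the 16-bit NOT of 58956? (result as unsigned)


~0b1110011001001100 = 0b1100110110011 = 6579 (16-bit unsigned)

6579


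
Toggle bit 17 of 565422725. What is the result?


565422725 ^ (1 << 17) = 565422725 ^ 131072 = 565291653

565291653


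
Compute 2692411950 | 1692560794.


0b10100000011110101111001000101110 | 0b1100100111000100110110110011010 = 0b11100100111110101111111110111110 = 3841654718

3841654718


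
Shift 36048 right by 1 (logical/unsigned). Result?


0b1000110011010000 >> 1 = 0b100011001101000 = 18024

18024


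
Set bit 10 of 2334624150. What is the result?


2334624150 | (1 << 10) = 2334624150 | 1024 = 2334625174

2334625174


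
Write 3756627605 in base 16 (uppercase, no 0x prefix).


3756627605 = DFE99695 hex

DFE99695


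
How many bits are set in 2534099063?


0b10010111000010110100100001110111 has 16 set bits

16


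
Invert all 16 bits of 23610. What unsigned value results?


23610 ^ 65535 = 41925

41925


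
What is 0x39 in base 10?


39 hex = 57 decimal

57


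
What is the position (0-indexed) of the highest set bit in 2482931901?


0b10010011111111101000100010111101. Highest set bit at position 31

31


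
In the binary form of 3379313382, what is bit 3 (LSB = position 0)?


0b11001001011011000011101011100110, position 3 = 0

0


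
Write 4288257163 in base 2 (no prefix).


4288257163 = 11111111100110011001110010001011 in binary

11111111100110011001110010001011


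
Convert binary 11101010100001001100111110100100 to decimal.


11101010100001001100111110100100 in decimal = 3934572452

3934572452


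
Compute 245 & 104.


0b11110101 & 0b1101000 = 0b1100000 = 96

96


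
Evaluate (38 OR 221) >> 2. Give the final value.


Step 1: 38 | 221 = 255
Step 2: 255 >> 2 = 63

63


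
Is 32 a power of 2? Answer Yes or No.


0b100000. Only one bit set => Yes

Yes


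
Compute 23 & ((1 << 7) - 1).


23 & 127 = 23

23


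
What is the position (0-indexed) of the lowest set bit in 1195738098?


0b1000111010001011000001111110010. Lowest set bit at position 1

1


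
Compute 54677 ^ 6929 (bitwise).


0b1101010110010101 ^ 0b1101100010001 = 0b1100111010000100 = 52868

52868


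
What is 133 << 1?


0b10000101 << 1 = 0b100001010 = 266

266


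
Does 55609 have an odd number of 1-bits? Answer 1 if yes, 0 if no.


0b1101100100111001 has 9 ones => parity 1

1


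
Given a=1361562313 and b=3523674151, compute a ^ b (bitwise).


1361562313 ^ 3523674151 = 2199964398

2199964398


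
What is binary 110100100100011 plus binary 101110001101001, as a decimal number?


110100100100011 + 101110001101001 = 1100010110001100 = 50572

50572


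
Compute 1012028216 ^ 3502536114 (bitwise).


0b111100010100100101001100111000 ^ 0b11010000110001000111010110110010 = 0b11101100100101100010011010001010 = 3969263242

3969263242


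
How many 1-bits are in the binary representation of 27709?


0b110110000111101 has 9 set bits

9


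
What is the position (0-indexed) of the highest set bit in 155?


0b10011011. Highest set bit at position 7

7


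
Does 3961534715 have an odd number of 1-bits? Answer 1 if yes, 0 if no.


0b11101100001000000011100011111011 has 16 ones => parity 0

0


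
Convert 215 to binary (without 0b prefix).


215 = 11010111 in binary

11010111


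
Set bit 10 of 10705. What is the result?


10705 | (1 << 10) = 10705 | 1024 = 11729

11729


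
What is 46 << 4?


0b101110 << 4 = 0b1011100000 = 736

736


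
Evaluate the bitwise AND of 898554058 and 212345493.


0b110101100011101101100011001010 & 0b1100101010000010001010010101 = 0b100100010000000000010000000 = 76021888

76021888


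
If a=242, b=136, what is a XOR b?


242 ^ 136 = 122

122


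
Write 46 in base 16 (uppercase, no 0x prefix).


46 = 2E hex

2E


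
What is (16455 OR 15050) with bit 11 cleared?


Step 1: 16455 | 15050 = 31439
Step 2: 31439 & ~(1 << 11) = 29391

29391


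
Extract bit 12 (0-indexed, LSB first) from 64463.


0b1111101111001111, position 12 = 1

1


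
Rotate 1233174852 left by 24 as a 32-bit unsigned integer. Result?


Rotate 0b1001001100000001100000101000100 left by 24 (32-bit) = 0b1000100010010011000000011000001 = 1145667777

1145667777


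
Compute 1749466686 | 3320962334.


0b1101000010001101011111000111110 | 0b11000101111100011101110100011110 = 0b11101101111101111111111100111110 = 3992452926

3992452926


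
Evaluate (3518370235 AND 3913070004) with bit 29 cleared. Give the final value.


Step 1: 3518370235 & 3913070004 = 3241415088
Step 2: 3241415088 & ~(1 << 29) = 3241415088

3241415088


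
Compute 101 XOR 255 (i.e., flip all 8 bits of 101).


101 ^ 255 = 154

154


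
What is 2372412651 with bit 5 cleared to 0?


2372412651 & ~(1 << 5) = 2372412619

2372412619


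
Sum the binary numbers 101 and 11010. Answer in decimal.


101 + 11010 = 11111 = 31

31


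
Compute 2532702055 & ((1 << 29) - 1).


2532702055 & 536870911 = 385218407

385218407


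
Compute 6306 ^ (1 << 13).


6306 ^ (1 << 13) = 6306 ^ 8192 = 14498

14498


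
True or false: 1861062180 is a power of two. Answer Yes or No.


0b1101110111011011000111000100100. Multiple bits set => No

No


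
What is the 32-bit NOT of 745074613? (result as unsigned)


~0b101100011010001110111110110101 = 0b11010011100101110001000001001010 = 3549892682 (32-bit unsigned)

3549892682


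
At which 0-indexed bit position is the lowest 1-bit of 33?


0b100001. Lowest set bit at position 0

0


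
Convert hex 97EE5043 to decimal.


97EE5043 hex = 2548977731 decimal

2548977731


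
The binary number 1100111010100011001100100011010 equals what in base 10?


1100111010100011001100100011010 in decimal = 1733400858

1733400858


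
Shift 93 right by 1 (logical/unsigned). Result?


0b1011101 >> 1 = 0b101110 = 46

46


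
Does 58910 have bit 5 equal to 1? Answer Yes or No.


0b1110011000011110, bit 5 = 0. No

No


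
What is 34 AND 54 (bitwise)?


0b100010 & 0b110110 = 0b100010 = 34

34


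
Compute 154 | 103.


0b10011010 | 0b1100111 = 0b11111111 = 255

255


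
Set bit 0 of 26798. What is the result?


26798 | (1 << 0) = 26798 | 1 = 26799

26799


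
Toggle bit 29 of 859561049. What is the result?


859561049 ^ (1 << 29) = 859561049 ^ 536870912 = 322690137

322690137


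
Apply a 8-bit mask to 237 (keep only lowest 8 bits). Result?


237 & 255 = 237

237


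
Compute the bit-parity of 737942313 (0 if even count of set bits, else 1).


0b101011111111000001101100101001 has 17 ones => parity 1

1


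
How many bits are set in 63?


0b111111 has 6 set bits

6


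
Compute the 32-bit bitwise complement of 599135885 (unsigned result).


~0b100011101101100001011010001101 = 0b11011100010010011110100101110010 = 3695831410 (32-bit unsigned)

3695831410


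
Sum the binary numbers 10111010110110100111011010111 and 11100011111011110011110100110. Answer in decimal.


10111010110110100111011010111 + 11100011111011110011110100110 = 110011110110010011011001111101 = 869873277

869873277


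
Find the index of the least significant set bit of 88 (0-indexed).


0b1011000. Lowest set bit at position 3

3


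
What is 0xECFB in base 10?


ECFB hex = 60667 decimal

60667


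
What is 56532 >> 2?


0b1101110011010100 >> 2 = 0b11011100110101 = 14133

14133


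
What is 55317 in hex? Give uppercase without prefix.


55317 = D815 hex

D815


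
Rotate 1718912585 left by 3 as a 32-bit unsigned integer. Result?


Rotate 0b1100110011101001000011001001001 left by 3 (32-bit) = 0b110011101001000011001001001011 = 866398795

866398795


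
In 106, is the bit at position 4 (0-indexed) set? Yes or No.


0b1101010, bit 4 = 0. No

No


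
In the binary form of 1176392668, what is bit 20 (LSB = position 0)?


0b1000110000111100101001111011100, position 20 = 1

1


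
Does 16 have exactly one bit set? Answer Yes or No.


0b10000. Only one bit set => Yes

Yes


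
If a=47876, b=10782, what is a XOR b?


47876 ^ 10782 = 37146

37146


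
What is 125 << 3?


0b1111101 << 3 = 0b1111101000 = 1000

1000


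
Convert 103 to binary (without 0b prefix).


103 = 1100111 in binary

1100111


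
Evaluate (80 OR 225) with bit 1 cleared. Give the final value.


Step 1: 80 | 225 = 241
Step 2: 241 & ~(1 << 1) = 241

241


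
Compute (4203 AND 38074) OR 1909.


Step 1: 4203 & 38074 = 4138
Step 2: 4138 | 1909 = 6015

6015


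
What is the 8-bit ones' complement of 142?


142 ^ 255 = 113

113


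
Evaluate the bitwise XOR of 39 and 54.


0b100111 ^ 0b110110 = 0b10001 = 17

17


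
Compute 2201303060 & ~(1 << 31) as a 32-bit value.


2201303060 & ~(1 << 31) = 53819412

53819412


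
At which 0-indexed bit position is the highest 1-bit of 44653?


0b1010111001101101. Highest set bit at position 15

15


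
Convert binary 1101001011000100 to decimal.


1101001011000100 in decimal = 53956

53956


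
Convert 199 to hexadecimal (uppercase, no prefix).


199 = C7 hex

C7


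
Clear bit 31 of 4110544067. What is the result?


4110544067 & ~(1 << 31) = 1963060419

1963060419


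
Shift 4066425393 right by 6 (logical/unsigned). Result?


0b11110010011000001011101000110001 >> 6 = 0b11110010011000001011101000 = 63537896

63537896


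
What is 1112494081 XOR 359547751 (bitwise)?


0b1000010010011110101000000000001 ^ 0b10101011011100100001101100111 = 0b1010111001000010001001101100110 = 1461785446

1461785446


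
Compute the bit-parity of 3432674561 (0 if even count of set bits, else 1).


0b11001100100110100111010100000001 has 14 ones => parity 0

0


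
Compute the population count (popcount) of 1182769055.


0b1000110011111111001111110011111 has 22 set bits

22


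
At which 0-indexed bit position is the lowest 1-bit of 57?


0b111001. Lowest set bit at position 0

0


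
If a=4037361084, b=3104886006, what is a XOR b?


4037361084 ^ 3104886006 = 1236660554

1236660554


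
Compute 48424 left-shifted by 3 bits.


0b1011110100101000 << 3 = 0b1011110100101000000 = 387392

387392


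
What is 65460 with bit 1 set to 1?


65460 | (1 << 1) = 65460 | 2 = 65462

65462


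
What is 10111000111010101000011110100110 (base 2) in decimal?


10111000111010101000011110100110 in decimal = 3102377894

3102377894


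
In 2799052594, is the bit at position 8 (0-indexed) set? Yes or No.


0b10100110110101100010011100110010, bit 8 = 1. Yes

Yes


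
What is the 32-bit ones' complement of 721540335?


721540335 ^ 4294967295 = 3573426960

3573426960


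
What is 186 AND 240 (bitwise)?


0b10111010 & 0b11110000 = 0b10110000 = 176

176


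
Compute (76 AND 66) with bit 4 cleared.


Step 1: 76 & 66 = 64
Step 2: 64 & ~(1 << 4) = 64

64


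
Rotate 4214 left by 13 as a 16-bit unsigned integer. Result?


Rotate 0b1000001110110 left by 13 (16-bit) = 0b1100001000001110 = 49678

49678


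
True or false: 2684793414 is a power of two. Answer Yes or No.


0b10100000000001101011001001000110. Multiple bits set => No

No


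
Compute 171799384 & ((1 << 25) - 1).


171799384 & 33554431 = 4027224

4027224


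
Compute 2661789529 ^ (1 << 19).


2661789529 ^ (1 << 19) = 2661789529 ^ 524288 = 2662313817

2662313817


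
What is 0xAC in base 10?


AC hex = 172 decimal

172


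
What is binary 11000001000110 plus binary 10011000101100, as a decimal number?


11000001000110 + 10011000101100 = 101011001110010 = 22130

22130


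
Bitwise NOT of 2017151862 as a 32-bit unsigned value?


~0b1111000001110110100101101110110 = 0b10000111110001001011010010001001 = 2277815433 (32-bit unsigned)

2277815433


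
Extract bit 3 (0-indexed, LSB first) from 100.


0b1100100, position 3 = 0

0


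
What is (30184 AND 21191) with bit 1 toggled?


Step 1: 30184 & 21191 = 20672
Step 2: 20672 ^ (1 << 1) = 20672 ^ 2 = 20674

20674


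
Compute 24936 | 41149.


0b110000101101000 | 0b1010000010111101 = 0b1110000111111101 = 57853

57853


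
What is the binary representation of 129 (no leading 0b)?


129 = 10000001 in binary

10000001


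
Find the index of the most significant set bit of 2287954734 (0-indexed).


0b10001000010111110110101100101110. Highest set bit at position 31

31


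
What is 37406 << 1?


0b1001001000011110 << 1 = 0b10010010000111100 = 74812

74812


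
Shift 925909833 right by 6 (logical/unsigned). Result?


0b110111001100000100001101001001 >> 6 = 0b110111001100000100001101 = 14467341

14467341


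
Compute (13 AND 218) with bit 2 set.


Step 1: 13 & 218 = 8
Step 2: 8 | (1 << 2) = 8 | 4 = 12

12


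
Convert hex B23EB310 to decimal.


B23EB310 hex = 2990453520 decimal

2990453520


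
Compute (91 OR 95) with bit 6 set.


Step 1: 91 | 95 = 95
Step 2: 95 | (1 << 6) = 95 | 64 = 95

95


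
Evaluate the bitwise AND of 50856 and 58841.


0b1100011010101000 & 0b1110010111011001 = 0b1100010010001000 = 50312

50312


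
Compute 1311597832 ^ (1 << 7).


1311597832 ^ (1 << 7) = 1311597832 ^ 128 = 1311597960

1311597960


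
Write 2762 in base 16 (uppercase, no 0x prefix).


2762 = ACA hex

ACA


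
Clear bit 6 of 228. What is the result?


228 & ~(1 << 6) = 164

164


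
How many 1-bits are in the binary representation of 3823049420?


0b11100011110111110001101011001100 has 19 set bits

19


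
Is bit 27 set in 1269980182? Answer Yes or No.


0b1001011101100100101110000010110, bit 27 = 1. Yes

Yes


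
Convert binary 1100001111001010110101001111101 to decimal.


1100001111001010110101001111101 in decimal = 1642424957

1642424957


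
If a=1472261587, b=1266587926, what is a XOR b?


1472261587 ^ 1266587926 = 482243781

482243781


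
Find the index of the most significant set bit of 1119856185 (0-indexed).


0b1000010101111111010011000111001. Highest set bit at position 30

30


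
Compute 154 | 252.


0b10011010 | 0b11111100 = 0b11111110 = 254

254


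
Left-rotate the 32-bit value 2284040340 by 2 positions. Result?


Rotate 0b10001000001000111011000010010100 left by 2 (32-bit) = 0b100000100011101100001001010010 = 546226770

546226770


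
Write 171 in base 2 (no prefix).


171 = 10101011 in binary

10101011


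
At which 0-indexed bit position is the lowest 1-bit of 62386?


0b1111001110110010. Lowest set bit at position 1

1


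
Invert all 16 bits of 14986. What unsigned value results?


14986 ^ 65535 = 50549

50549


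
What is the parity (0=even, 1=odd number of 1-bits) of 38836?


0b1001011110110100 has 9 ones => parity 1

1


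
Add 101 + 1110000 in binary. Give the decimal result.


101 + 1110000 = 1110101 = 117

117


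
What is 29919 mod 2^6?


29919 & 63 = 31

31


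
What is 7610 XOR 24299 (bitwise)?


0b1110110111010 ^ 0b101111011101011 = 0b100001101010001 = 17233

17233


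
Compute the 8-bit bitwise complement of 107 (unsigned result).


~0b1101011 = 0b10010100 = 148 (8-bit unsigned)

148


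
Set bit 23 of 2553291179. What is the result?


2553291179 | (1 << 23) = 2553291179 | 8388608 = 2561679787

2561679787


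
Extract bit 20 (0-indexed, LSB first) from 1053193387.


0b111110110001100111010010101011, position 20 = 0

0


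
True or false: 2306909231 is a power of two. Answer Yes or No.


0b10001001100000001010010000101111. Multiple bits set => No

No


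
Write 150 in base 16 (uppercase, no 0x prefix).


150 = 96 hex

96


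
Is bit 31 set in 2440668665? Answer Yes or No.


0b10010001011110011010010111111001, bit 31 = 1. Yes

Yes


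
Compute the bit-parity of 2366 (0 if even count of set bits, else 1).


0b100100111110 has 7 ones => parity 1

1


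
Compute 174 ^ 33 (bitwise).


0b10101110 ^ 0b100001 = 0b10001111 = 143

143


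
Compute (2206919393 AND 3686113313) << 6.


Step 1: 2206919393 & 3686113313 = 2206244897
Step 2: 2206244897 << 6 = 141199673408

141199673408


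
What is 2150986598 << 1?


0b10000000001101010111001101100110 << 1 = 0b100000000011010101110011011001100 = 4301973196

4301973196


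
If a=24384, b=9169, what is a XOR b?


24384 ^ 9169 = 31889

31889


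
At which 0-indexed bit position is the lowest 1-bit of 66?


0b1000010. Lowest set bit at position 1

1


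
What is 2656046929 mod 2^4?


2656046929 & 15 = 1

1


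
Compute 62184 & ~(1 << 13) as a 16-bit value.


62184 & ~(1 << 13) = 53992

53992


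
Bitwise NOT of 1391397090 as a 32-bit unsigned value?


~0b1010010111011110000100011100010 = 0b10101101000100001111011100011101 = 2903570205 (32-bit unsigned)

2903570205


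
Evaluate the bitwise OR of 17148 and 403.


0b100001011111100 | 0b110010011 = 0b100001111111111 = 17407

17407


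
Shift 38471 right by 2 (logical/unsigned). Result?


0b1001011001000111 >> 2 = 0b10010110010001 = 9617

9617


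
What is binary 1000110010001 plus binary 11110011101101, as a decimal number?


1000110010001 + 11110011101101 = 100111001111110 = 20094

20094
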